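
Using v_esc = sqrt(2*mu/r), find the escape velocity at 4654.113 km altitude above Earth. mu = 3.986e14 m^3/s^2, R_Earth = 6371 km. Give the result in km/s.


r = 6371.0 + 4654.113 = 11025.1130 km = 1.1025113e+07 m
v_esc = sqrt(2*mu/r) = sqrt(2*3.986e14 / 1.1025113e+07)
v_esc = 8503.3904 m/s = 8.5034 km/s

8.5034 km/s


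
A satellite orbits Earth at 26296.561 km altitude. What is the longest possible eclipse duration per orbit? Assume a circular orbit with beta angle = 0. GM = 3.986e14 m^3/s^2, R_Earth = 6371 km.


r = 32667.5610 km
T = 979.3435 min
Eclipse fraction = arcsin(R_E/r)/pi = arcsin(6371.0000/32667.5610)/pi
= arcsin(0.1950253)/pi = 0.06247889
Eclipse duration = 0.06247889 * 979.3435 = 61.1883 min

61.1883 minutes


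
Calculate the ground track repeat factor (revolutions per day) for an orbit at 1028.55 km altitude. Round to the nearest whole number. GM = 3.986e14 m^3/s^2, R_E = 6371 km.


r = 7.39955e+06 m
T = 2*pi*sqrt(r^3/mu) = 6334.5998 s = 105.5767 min
revs/day = 1440 / 105.5767 = 13.6394
Rounded: 14 revolutions per day

14 revolutions per day


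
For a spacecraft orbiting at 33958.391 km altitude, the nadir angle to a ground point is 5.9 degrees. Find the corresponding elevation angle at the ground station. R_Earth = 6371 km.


r = R_E + alt = 40329.3910 km
Law of sines in the satellite / Earth-center / ground-point triangle:
  sin(nadir)/R_E = sin(90 + el)/r  =>  cos(el) = (r/R_E)*sin(nadir)
cos(el) = (40329.3910 / 6371.0000) * sin(5.9 deg) = 0.6506923
el = arccos(0.6506923) = 49.4062 deg
(Earth-central angle = 90 - nadir - el = 34.6938 deg)

49.4062 degrees


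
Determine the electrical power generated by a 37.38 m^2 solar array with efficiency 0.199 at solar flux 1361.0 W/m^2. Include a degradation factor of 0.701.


P = area * eta * S * degradation
P = 37.38 * 0.199 * 1361.0 * 0.701
P = 7096.8972 W

7096.8972 W


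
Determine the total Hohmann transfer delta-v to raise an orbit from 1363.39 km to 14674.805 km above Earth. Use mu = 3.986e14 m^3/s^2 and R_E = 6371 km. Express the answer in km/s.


r1 = 7734.3900 km = 7.73439e+06 m
r2 = 21045.8050 km = 2.1045805e+07 m
dv1 = sqrt(mu/r1)*(sqrt(2*r2/(r1+r2)) - 1) = 1502.8727 m/s
dv2 = sqrt(mu/r2)*(1 - sqrt(2*r1/(r1+r2))) = 1161.4089 m/s
total dv = |dv1| + |dv2| = 1502.8727 + 1161.4089 = 2664.2816 m/s = 2.6643 km/s

2.6643 km/s


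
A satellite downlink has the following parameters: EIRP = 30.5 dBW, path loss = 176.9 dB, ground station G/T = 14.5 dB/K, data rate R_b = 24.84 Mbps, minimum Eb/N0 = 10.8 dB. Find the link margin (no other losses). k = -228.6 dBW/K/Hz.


C/N0 = EIRP - FSPL + G/T - k = 30.5 - 176.9 + 14.5 - (-228.6)
C/N0 = 96.7000 dB-Hz
R_b = 24.84 Mbps = 2.484e+07 bps -> 10*log10(R_b) = 73.9515 dB-Hz
Eb/N0 = C/N0 - 10*log10(R_b) = 96.7000 - 73.9515 = 22.7485 dB
Margin = Eb/N0 - Eb/N0_req = 22.7485 - 10.8 = 11.9485 dB (link closes)

11.9485 dB


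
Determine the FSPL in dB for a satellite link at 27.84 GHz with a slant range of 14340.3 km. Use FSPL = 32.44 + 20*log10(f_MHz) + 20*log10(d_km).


f = 27.84 GHz = 27840.0000 MHz
d = 14340.3 km
FSPL = 32.44 + 20*log10(27840.0000) + 20*log10(14340.3)
FSPL = 32.44 + 88.8934 + 83.1312
FSPL = 204.4645 dB

204.4645 dB


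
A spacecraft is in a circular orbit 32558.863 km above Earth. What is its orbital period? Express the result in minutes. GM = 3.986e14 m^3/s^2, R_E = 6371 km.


r = 38929.8630 km = 3.8929863e+07 m
T = 2*pi*sqrt(r^3/mu) = 2*pi*sqrt(5.899954e+22 / 3.986e14)
T = 76442.6148 s = 1274.0436 min

1274.0436 minutes


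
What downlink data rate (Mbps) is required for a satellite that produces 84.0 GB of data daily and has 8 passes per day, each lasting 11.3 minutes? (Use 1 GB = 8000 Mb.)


total contact time = 8 * 11.3 * 60 = 5424.0000 s
data = 84.0 GB = 672000.0000 Mb
rate = 672000.0000 / 5424.0000 = 123.8938 Mbps

123.8938 Mbps


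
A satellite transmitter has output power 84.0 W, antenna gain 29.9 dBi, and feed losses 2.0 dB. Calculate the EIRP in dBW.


Pt = 84.0 W = 19.2428 dBW
EIRP = Pt_dBW + Gt - losses = 19.2428 + 29.9 - 2.0 = 47.1428 dBW

47.1428 dBW


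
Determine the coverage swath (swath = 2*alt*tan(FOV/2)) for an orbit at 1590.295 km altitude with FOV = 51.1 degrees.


FOV = 51.1 deg = 0.8918632 rad
swath = 2 * alt * tan(FOV/2) = 2 * 1590.295 * tan(0.4459316)
swath = 2 * 1590.295 * 0.4780472
swath = 1520.4721 km

1520.4721 km


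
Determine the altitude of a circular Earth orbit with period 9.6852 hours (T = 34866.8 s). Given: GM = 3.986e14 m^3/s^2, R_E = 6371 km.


T = 34866.8 s
r = (mu*T^2/(4*pi^2))^(1/3) = (3.986e14 * 34866.8^2 / (4*pi^2))^(1/3)
r = 2.3067503e+07 m = 23067.5027 km
alt = r - R_E = 23067.5027 - 6371 = 16696.5027 km

16696.5027 km


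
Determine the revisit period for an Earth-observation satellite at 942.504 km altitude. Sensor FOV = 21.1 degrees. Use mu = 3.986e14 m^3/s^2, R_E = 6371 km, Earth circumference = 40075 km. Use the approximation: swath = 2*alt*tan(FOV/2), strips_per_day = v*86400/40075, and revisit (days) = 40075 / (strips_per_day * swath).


swath = 2*942.504*tan(0.1841322) = 351.0673 km
v = sqrt(mu/r) = 7382.5415 m/s = 7.3825 km/s
strips/day = v*86400/40075 = 7.3825*86400/40075 = 15.9164
coverage/day = strips * swath = 15.9164 * 351.0673 = 5587.7445 km
revisit = 40075 / 5587.7445 = 7.1719 days

7.1719 days


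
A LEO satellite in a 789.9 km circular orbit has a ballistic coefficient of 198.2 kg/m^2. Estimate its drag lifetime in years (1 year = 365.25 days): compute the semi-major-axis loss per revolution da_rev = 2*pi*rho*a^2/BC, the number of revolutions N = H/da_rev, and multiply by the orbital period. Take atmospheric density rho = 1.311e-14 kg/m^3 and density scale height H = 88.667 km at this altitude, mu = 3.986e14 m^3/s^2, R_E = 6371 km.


a = R_E + alt = 7160.9000 km = 7.1609e+06 m
da_rev = 2*pi*rho*a^2/BC = 2*pi*1.311e-14*(7.1609e+06)^2/198.2 = 0.0213115054 m per revolution
N = H/da_rev = 88667.0000 m / 0.0213115054 m = 4.1605226e+06 revolutions
P = 2*pi*sqrt(a^3/mu) = 6030.6293 s
lifetime = N*P = 4.1605226e+06 * 6030.6293 = 2.509057e+10 s = 290400.1116 days
years = 290400.1116 / 365.25 = 795.0722 years

795.0722 years


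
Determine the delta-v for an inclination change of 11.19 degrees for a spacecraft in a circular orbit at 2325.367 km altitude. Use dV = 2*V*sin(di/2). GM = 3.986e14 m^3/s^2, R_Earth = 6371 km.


r = 8696.3670 km = 8.696367e+06 m
V = sqrt(mu/r) = 6770.1722 m/s
di = 11.19 deg = 0.1953023 rad
dV = 2*V*sin(di/2) = 2*6770.1722*sin(0.09765117)
dV = 1320.1301 m/s = 1.3201 km/s

1.3201 km/s


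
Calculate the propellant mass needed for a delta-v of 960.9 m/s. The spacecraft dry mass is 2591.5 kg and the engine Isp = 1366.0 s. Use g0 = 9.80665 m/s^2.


ve = Isp * g0 = 1366.0 * 9.80665 = 13395.883900 m/s
mass ratio = exp(dv/ve) = exp(960.9/13395.883900) = 1.07436629
m_prop = m_dry * (mr - 1) = 2591.5 * (1.07436629 - 1)
m_prop = 192.7202 kg

192.7202 kg


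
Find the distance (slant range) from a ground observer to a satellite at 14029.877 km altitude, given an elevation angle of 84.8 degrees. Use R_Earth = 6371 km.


h = 14029.877 km, el = 84.8 deg
d = -R_E*sin(el) + sqrt((R_E*sin(el))^2 + 2*R_E*h + h^2)
d = -6371.0000*sin(1.4800) + sqrt((6371.0000*0.9958844)^2 + 2*6371.0000*14029.877 + 14029.877^2)
d = 14047.9243 km

14047.9243 km


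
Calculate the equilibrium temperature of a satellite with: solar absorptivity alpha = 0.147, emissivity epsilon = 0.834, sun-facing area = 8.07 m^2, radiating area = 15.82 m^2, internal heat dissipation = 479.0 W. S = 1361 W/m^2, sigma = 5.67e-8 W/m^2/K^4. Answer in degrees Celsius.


Numerator = alpha*S*A_sun + Q_int = 0.147*1361*8.07 + 479.0 = 2093.5407 W
Denominator = eps*sigma*A_rad = 0.834*5.67e-8*15.82 = 7.48093e-07 W/K^4
T^4 = 2.7985033e+09 K^4
T = 230.0019 K = -43.1481 C

-43.1481 degrees Celsius


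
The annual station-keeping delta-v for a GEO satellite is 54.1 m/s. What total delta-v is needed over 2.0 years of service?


dV = rate * years = 54.1 * 2.0
dV = 108.2000 m/s

108.2000 m/s


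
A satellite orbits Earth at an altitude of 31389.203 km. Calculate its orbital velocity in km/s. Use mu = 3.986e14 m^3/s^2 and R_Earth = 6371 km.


r = R_E + alt = 6371.0 + 31389.203 = 37760.2030 km = 3.7760203e+07 m
v = sqrt(mu/r) = sqrt(3.986e14 / 3.7760203e+07) = 3249.0133 m/s = 3.2490 km/s

3.2490 km/s


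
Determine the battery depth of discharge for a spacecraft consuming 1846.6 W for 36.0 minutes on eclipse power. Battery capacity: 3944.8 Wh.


E_used = P * t / 60 = 1846.6 * 36.0 / 60 = 1107.9600 Wh
DOD = E_used / E_total * 100 = 1107.9600 / 3944.8 * 100
DOD = 28.0866 %

28.0866 %


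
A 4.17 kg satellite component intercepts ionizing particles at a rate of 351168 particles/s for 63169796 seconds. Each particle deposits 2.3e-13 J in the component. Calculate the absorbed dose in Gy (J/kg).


Total energy deposited = rate * time * E_per
  = 351168 * 63169796 * 2.3e-13 = 5.1021 J
Dose = E_total / mass = 5.1021 / 4.17
Dose = 1.2235 Gy

1.2235 Gy


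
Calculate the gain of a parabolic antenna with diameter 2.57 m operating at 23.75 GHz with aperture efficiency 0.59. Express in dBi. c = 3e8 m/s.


lambda = c/f = 3e8 / 2.375e+10 = 0.01263158 m
G = eta*(pi*D/lambda)^2 = 0.59*(pi*2.57/0.01263158)^2
G = 241047.5503 (linear)
G = 10*log10(241047.5503) = 53.8210 dBi

53.8210 dBi


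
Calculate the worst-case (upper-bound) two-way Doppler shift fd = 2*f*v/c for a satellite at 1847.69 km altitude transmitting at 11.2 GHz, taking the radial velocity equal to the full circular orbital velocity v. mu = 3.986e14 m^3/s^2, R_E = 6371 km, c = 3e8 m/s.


r = 8.21869e+06 m
v = sqrt(mu/r) = 6964.1377 m/s (worst-case radial velocity)
f = 11.2 GHz = 1.12e+10 Hz
fd = 2*f*v/c = 2*1.12e+10*6964.1377/3.0e+08
fd = 519988.9454 Hz

519988.9454 Hz


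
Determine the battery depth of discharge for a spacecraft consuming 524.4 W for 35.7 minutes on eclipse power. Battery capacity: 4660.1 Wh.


E_used = P * t / 60 = 524.4 * 35.7 / 60 = 312.0180 Wh
DOD = E_used / E_total * 100 = 312.0180 / 4660.1 * 100
DOD = 6.6955 %

6.6955 %


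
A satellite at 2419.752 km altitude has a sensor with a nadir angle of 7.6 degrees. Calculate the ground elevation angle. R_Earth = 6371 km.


r = R_E + alt = 8790.7520 km
Law of sines in the satellite / Earth-center / ground-point triangle:
  sin(nadir)/R_E = sin(90 + el)/r  =>  cos(el) = (r/R_E)*sin(nadir)
cos(el) = (8790.7520 / 6371.0000) * sin(7.6 deg) = 0.1824883
el = arccos(0.1824883) = 79.4853 deg
(Earth-central angle = 90 - nadir - el = 2.9147 deg)

79.4853 degrees


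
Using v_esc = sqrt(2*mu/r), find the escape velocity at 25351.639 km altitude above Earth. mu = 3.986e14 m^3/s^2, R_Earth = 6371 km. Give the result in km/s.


r = 6371.0 + 25351.639 = 31722.6390 km = 3.1722639e+07 m
v_esc = sqrt(2*mu/r) = sqrt(2*3.986e14 / 3.1722639e+07)
v_esc = 5013.0148 m/s = 5.0130 km/s

5.0130 km/s


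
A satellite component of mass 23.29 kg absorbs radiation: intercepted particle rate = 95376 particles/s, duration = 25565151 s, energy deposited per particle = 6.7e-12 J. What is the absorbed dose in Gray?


Total energy deposited = rate * time * E_per
  = 95376 * 25565151 * 6.7e-12 = 16.3366 J
Dose = E_total / mass = 16.3366 / 23.29
Dose = 0.7014436 Gy

0.7014 Gy


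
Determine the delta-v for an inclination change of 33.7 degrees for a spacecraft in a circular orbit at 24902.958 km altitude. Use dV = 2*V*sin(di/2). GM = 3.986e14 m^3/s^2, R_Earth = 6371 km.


r = 31273.9580 km = 3.1273958e+07 m
V = sqrt(mu/r) = 3570.0740 m/s
di = 33.7 deg = 0.588176 rad
dV = 2*V*sin(di/2) = 2*3570.0740*sin(0.294088)
dV = 2069.6941 m/s = 2.0697 km/s

2.0697 km/s


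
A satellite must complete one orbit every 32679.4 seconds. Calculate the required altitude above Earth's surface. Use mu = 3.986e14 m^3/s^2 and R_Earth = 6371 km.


T = 32679.4 s
r = (mu*T^2/(4*pi^2))^(1/3) = (3.986e14 * 32679.4^2 / (4*pi^2))^(1/3)
r = 2.2092349e+07 m = 22092.3493 km
alt = r - R_E = 22092.3493 - 6371 = 15721.3493 km

15721.3493 km


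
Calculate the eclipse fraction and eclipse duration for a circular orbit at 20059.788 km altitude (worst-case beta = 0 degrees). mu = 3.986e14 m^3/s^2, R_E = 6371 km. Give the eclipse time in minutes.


r = 26430.7880 km
T = 712.7302 min
Eclipse fraction = arcsin(R_E/r)/pi = arcsin(6371.0000/26430.7880)/pi
= arcsin(0.2410446)/pi = 0.07749003
Eclipse duration = 0.07749003 * 712.7302 = 55.2295 min

55.2295 minutes


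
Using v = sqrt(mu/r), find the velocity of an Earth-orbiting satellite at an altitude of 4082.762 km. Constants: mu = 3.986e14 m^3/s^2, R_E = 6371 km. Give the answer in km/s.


r = R_E + alt = 6371.0 + 4082.762 = 10453.7620 km = 1.0453762e+07 m
v = sqrt(mu/r) = sqrt(3.986e14 / 1.0453762e+07) = 6174.9343 m/s = 6.1749 km/s

6.1749 km/s


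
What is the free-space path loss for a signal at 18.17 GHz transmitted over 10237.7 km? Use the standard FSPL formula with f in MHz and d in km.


f = 18.17 GHz = 18170.0000 MHz
d = 10237.7 km
FSPL = 32.44 + 20*log10(18170.0000) + 20*log10(10237.7)
FSPL = 32.44 + 85.1871 + 80.2040
FSPL = 197.8311 dB

197.8311 dB


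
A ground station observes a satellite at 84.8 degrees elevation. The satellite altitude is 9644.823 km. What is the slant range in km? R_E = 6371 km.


h = 9644.823 km, el = 84.8 deg
d = -R_E*sin(el) + sqrt((R_E*sin(el))^2 + 2*R_E*h + h^2)
d = -6371.0000*sin(1.4800) + sqrt((6371.0000*0.9958844)^2 + 2*6371.0000*9644.823 + 9644.823^2)
d = 9660.6312 km

9660.6312 km


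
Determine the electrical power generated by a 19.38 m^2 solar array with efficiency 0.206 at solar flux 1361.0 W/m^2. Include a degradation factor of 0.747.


P = area * eta * S * degradation
P = 19.38 * 0.206 * 1361.0 * 0.747
P = 4058.8193 W

4058.8193 W


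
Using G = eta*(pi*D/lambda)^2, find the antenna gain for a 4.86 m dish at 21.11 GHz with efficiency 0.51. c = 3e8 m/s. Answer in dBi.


lambda = c/f = 3e8 / 2.111e+10 = 0.01421127 m
G = eta*(pi*D/lambda)^2 = 0.51*(pi*4.86/0.01421127)^2
G = 588676.1179 (linear)
G = 10*log10(588676.1179) = 57.6988 dBi

57.6988 dBi


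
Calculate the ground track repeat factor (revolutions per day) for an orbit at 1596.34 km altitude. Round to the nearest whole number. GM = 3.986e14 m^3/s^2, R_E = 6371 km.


r = 7.96734e+06 m
T = 2*pi*sqrt(r^3/mu) = 7077.5223 s = 117.9587 min
revs/day = 1440 / 117.9587 = 12.2077
Rounded: 12 revolutions per day

12 revolutions per day


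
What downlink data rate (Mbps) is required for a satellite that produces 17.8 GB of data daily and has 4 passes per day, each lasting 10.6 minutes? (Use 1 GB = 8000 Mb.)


total contact time = 4 * 10.6 * 60 = 2544.0000 s
data = 17.8 GB = 142400.0000 Mb
rate = 142400.0000 / 2544.0000 = 55.9748 Mbps

55.9748 Mbps


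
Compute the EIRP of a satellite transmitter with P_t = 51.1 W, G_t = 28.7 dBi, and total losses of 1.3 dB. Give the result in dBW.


Pt = 51.1 W = 17.0842 dBW
EIRP = Pt_dBW + Gt - losses = 17.0842 + 28.7 - 1.3 = 44.4842 dBW

44.4842 dBW


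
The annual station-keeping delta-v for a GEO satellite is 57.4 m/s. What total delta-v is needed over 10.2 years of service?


dV = rate * years = 57.4 * 10.2
dV = 585.4800 m/s

585.4800 m/s


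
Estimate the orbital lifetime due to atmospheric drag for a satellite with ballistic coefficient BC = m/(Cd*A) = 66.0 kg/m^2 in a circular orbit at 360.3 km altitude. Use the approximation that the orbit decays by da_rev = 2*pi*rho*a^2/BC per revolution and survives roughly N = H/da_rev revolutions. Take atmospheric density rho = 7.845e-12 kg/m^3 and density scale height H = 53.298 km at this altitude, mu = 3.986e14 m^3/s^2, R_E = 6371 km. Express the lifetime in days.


a = R_E + alt = 6731.3000 km = 6.7313e+06 m
da_rev = 2*pi*rho*a^2/BC = 2*pi*7.845e-12*(6.7313e+06)^2/66.0 = 33.839721 m per revolution
N = H/da_rev = 53298.0000 m / 33.839721 m = 1575.0130 revolutions
P = 2*pi*sqrt(a^3/mu) = 5496.1635 s
lifetime = N*P = 1575.0130 * 5496.1635 = 8.6565288e+06 s = 100.1913 days

100.1913 days


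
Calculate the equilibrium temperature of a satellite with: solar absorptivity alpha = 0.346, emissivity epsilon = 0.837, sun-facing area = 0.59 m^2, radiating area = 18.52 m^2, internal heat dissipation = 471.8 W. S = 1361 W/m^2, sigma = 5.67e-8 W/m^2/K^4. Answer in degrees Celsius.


Numerator = alpha*S*A_sun + Q_int = 0.346*1361*0.59 + 471.8 = 749.6345 W
Denominator = eps*sigma*A_rad = 0.837*5.67e-8*18.52 = 8.7892031e-07 W/K^4
T^4 = 8.5290388e+08 K^4
T = 170.8933 K = -102.2567 C

-102.2567 degrees Celsius


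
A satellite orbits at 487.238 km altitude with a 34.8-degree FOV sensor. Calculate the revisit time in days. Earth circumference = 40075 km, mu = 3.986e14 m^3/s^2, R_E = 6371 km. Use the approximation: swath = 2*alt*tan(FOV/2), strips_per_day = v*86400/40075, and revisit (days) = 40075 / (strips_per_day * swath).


swath = 2*487.238*tan(0.3036873) = 305.3823 km
v = sqrt(mu/r) = 7623.6398 m/s = 7.6236 km/s
strips/day = v*86400/40075 = 7.6236*86400/40075 = 16.4362
coverage/day = strips * swath = 16.4362 * 305.3823 = 5019.3375 km
revisit = 40075 / 5019.3375 = 7.9841 days

7.9841 days


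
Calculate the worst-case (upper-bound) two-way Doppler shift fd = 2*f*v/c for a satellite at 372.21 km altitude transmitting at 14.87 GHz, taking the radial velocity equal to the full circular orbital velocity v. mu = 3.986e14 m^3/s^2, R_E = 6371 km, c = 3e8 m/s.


r = 6.74321e+06 m
v = sqrt(mu/r) = 7688.3882 m/s (worst-case radial velocity)
f = 14.87 GHz = 1.487e+10 Hz
fd = 2*f*v/c = 2*1.487e+10*7688.3882/3.0e+08
fd = 762175.5524 Hz

762175.5524 Hz


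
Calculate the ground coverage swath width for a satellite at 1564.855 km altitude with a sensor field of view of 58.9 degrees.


FOV = 58.9 deg = 1.0280 rad
swath = 2 * alt * tan(FOV/2) = 2 * 1564.855 * tan(0.5139995)
swath = 2 * 1564.855 * 0.5646213
swath = 1767.1011 km

1767.1011 km


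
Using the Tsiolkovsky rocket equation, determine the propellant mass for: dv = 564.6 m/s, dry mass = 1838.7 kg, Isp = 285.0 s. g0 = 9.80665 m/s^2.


ve = Isp * g0 = 285.0 * 9.80665 = 2794.895250 m/s
mass ratio = exp(dv/ve) = exp(564.6/2794.895250) = 1.22386165
m_prop = m_dry * (mr - 1) = 1838.7 * (1.22386165 - 1)
m_prop = 411.6144 kg

411.6144 kg


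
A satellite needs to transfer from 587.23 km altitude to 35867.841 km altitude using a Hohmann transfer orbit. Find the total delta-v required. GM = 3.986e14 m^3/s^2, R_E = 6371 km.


r1 = 6958.2300 km = 6.95823e+06 m
r2 = 42238.8410 km = 4.2238841e+07 m
dv1 = sqrt(mu/r1)*(sqrt(2*r2/(r1+r2)) - 1) = 2349.2561 m/s
dv2 = sqrt(mu/r2)*(1 - sqrt(2*r1/(r1+r2))) = 1438.1074 m/s
total dv = |dv1| + |dv2| = 2349.2561 + 1438.1074 = 3787.3635 m/s = 3.7874 km/s

3.7874 km/s


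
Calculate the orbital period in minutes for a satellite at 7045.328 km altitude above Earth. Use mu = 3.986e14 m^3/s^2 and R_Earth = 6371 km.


r = 13416.3280 km = 1.3416328e+07 m
T = 2*pi*sqrt(r^3/mu) = 2*pi*sqrt(2.4149103e+21 / 3.986e14)
T = 15465.4201 s = 257.7570 min

257.7570 minutes


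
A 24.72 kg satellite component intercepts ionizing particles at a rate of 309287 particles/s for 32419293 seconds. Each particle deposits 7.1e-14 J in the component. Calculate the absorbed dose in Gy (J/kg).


Total energy deposited = rate * time * E_per
  = 309287 * 32419293 * 7.1e-14 = 0.7119075 J
Dose = E_total / mass = 0.7119075 / 24.72
Dose = 0.02879885 Gy

0.0288 Gy


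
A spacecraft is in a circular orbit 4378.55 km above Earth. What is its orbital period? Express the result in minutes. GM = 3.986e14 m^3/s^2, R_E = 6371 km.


r = 10749.5500 km = 1.074955e+07 m
T = 2*pi*sqrt(r^3/mu) = 2*pi*sqrt(1.2421409e+21 / 3.986e14)
T = 11091.6625 s = 184.8610 min

184.8610 minutes


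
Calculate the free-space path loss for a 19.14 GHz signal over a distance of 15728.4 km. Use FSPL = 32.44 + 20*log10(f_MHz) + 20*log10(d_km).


f = 19.14 GHz = 19140.0000 MHz
d = 15728.4 km
FSPL = 32.44 + 20*log10(19140.0000) + 20*log10(15728.4)
FSPL = 32.44 + 85.6388 + 83.9337
FSPL = 202.0125 dB

202.0125 dB


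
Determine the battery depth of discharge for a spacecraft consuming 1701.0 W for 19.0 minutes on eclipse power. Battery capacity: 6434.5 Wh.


E_used = P * t / 60 = 1701.0 * 19.0 / 60 = 538.6500 Wh
DOD = E_used / E_total * 100 = 538.6500 / 6434.5 * 100
DOD = 8.3713 %

8.3713 %


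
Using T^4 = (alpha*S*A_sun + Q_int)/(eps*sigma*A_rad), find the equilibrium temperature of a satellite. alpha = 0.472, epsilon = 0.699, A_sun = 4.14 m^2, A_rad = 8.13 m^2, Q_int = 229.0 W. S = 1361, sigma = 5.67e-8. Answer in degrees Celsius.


Numerator = alpha*S*A_sun + Q_int = 0.472*1361*4.14 + 229.0 = 2888.5029 W
Denominator = eps*sigma*A_rad = 0.699*5.67e-8*8.13 = 3.2221873e-07 W/K^4
T^4 = 8.9644165e+09 K^4
T = 307.7021 K = 34.5521 C

34.5521 degrees Celsius


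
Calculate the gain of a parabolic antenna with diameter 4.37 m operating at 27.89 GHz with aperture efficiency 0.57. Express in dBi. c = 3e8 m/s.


lambda = c/f = 3e8 / 2.789e+10 = 0.01075654 m
G = eta*(pi*D/lambda)^2 = 0.57*(pi*4.37/0.01075654)^2
G = 928521.5637 (linear)
G = 10*log10(928521.5637) = 59.6779 dBi

59.6779 dBi


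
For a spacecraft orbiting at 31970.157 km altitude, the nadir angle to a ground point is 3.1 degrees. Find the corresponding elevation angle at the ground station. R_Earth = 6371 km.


r = R_E + alt = 38341.1570 km
Law of sines in the satellite / Earth-center / ground-point triangle:
  sin(nadir)/R_E = sin(90 + el)/r  =>  cos(el) = (r/R_E)*sin(nadir)
cos(el) = (38341.1570 / 6371.0000) * sin(3.1 deg) = 0.3254504
el = arccos(0.3254504) = 71.0071 deg
(Earth-central angle = 90 - nadir - el = 15.8929 deg)

71.0071 degrees


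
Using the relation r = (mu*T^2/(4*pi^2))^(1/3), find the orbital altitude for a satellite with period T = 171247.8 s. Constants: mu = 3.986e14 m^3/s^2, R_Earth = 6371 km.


T = 171247.8 s
r = (mu*T^2/(4*pi^2))^(1/3) = (3.986e14 * 171247.8^2 / (4*pi^2))^(1/3)
r = 6.6651386e+07 m = 66651.3862 km
alt = r - R_E = 66651.3862 - 6371 = 60280.3862 km

60280.3862 km


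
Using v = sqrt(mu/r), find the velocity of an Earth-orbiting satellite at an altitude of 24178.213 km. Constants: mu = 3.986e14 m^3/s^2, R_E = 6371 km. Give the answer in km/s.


r = R_E + alt = 6371.0 + 24178.213 = 30549.2130 km = 3.0549213e+07 m
v = sqrt(mu/r) = sqrt(3.986e14 / 3.0549213e+07) = 3612.1738 m/s = 3.6122 km/s

3.6122 km/s


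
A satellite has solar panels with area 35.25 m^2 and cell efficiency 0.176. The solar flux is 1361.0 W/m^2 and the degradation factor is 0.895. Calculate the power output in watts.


P = area * eta * S * degradation
P = 35.25 * 0.176 * 1361.0 * 0.895
P = 7557.0614 W

7557.0614 W


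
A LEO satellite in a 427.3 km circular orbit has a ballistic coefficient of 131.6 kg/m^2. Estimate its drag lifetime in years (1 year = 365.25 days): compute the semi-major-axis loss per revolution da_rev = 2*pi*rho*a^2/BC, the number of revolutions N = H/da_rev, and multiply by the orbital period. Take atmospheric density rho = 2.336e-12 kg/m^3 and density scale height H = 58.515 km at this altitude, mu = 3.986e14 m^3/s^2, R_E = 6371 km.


a = R_E + alt = 6798.3000 km = 6.7983e+06 m
da_rev = 2*pi*rho*a^2/BC = 2*pi*2.336e-12*(6.7983e+06)^2/131.6 = 5.154630 m per revolution
N = H/da_rev = 58515.0000 m / 5.154630 m = 11351.9310 revolutions
P = 2*pi*sqrt(a^3/mu) = 5578.4264 s
lifetime = N*P = 11351.9310 * 5578.4264 = 6.3325912e+07 s = 732.9388 days
years = 732.9388 / 365.25 = 2.0067 years

2.0067 years


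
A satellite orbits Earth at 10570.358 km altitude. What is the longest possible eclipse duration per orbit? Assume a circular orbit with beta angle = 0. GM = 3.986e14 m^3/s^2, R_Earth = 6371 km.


r = 16941.3580 km
T = 365.7483 min
Eclipse fraction = arcsin(R_E/r)/pi = arcsin(6371.0000/16941.3580)/pi
= arcsin(0.3760619)/pi = 0.122722
Eclipse duration = 0.122722 * 365.7483 = 44.8854 min

44.8854 minutes


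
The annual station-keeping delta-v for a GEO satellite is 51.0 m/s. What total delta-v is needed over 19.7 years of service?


dV = rate * years = 51.0 * 19.7
dV = 1004.7000 m/s

1004.7000 m/s


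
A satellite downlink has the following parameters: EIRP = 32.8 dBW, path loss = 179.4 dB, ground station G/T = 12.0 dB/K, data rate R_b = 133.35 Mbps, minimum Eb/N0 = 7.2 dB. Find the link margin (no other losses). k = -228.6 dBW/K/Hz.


C/N0 = EIRP - FSPL + G/T - k = 32.8 - 179.4 + 12.0 - (-228.6)
C/N0 = 94.0000 dB-Hz
R_b = 133.35 Mbps = 1.3335e+08 bps -> 10*log10(R_b) = 81.2499 dB-Hz
Eb/N0 = C/N0 - 10*log10(R_b) = 94.0000 - 81.2499 = 12.7501 dB
Margin = Eb/N0 - Eb/N0_req = 12.7501 - 7.2 = 5.5501 dB (link closes)

5.5501 dB


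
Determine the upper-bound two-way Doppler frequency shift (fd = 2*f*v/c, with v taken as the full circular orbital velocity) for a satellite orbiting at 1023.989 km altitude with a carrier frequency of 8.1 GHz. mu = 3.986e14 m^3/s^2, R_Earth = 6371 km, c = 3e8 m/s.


r = 7.394989e+06 m
v = sqrt(mu/r) = 7341.7549 m/s (worst-case radial velocity)
f = 8.1 GHz = 8.1e+09 Hz
fd = 2*f*v/c = 2*8.1e+09*7341.7549/3.0e+08
fd = 396454.7639 Hz

396454.7639 Hz


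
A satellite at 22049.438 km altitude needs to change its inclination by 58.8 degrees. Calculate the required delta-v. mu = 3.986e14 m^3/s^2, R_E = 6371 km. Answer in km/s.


r = 28420.4380 km = 2.8420438e+07 m
V = sqrt(mu/r) = 3745.0124 m/s
di = 58.8 deg = 1.0263 rad
dV = 2*V*sin(di/2) = 2*3745.0124*sin(0.5131268)
dV = 3676.8813 m/s = 3.6769 km/s

3.6769 km/s


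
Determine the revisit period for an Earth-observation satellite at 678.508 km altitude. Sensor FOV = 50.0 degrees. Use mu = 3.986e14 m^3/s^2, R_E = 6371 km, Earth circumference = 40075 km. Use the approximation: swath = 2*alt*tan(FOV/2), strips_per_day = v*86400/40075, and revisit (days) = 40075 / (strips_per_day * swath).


swath = 2*678.508*tan(0.4363323) = 632.7870 km
v = sqrt(mu/r) = 7519.5048 m/s = 7.5195 km/s
strips/day = v*86400/40075 = 7.5195*86400/40075 = 16.2117
coverage/day = strips * swath = 16.2117 * 632.7870 = 10258.5734 km
revisit = 40075 / 10258.5734 = 3.9065 days

3.9065 days


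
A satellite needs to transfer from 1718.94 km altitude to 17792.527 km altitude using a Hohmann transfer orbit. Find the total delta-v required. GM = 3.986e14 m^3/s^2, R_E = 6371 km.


r1 = 8089.9400 km = 8.08994e+06 m
r2 = 24163.5270 km = 2.4163527e+07 m
dv1 = sqrt(mu/r1)*(sqrt(2*r2/(r1+r2)) - 1) = 1572.8364 m/s
dv2 = sqrt(mu/r2)*(1 - sqrt(2*r1/(r1+r2))) = 1184.8630 m/s
total dv = |dv1| + |dv2| = 1572.8364 + 1184.8630 = 2757.6994 m/s = 2.7577 km/s

2.7577 km/s


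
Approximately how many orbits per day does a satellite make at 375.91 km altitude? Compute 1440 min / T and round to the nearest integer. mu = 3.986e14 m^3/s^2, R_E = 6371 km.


r = 6.74691e+06 m
T = 2*pi*sqrt(r^3/mu) = 5515.2931 s = 91.9216 min
revs/day = 1440 / 91.9216 = 15.6655
Rounded: 16 revolutions per day

16 revolutions per day


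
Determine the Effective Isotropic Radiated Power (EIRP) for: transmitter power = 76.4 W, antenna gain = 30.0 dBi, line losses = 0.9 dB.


Pt = 76.4 W = 18.8309 dBW
EIRP = Pt_dBW + Gt - losses = 18.8309 + 30.0 - 0.9 = 47.9309 dBW

47.9309 dBW


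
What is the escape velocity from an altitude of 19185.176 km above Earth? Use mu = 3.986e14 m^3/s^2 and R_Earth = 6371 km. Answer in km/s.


r = 6371.0 + 19185.176 = 25556.1760 km = 2.5556176e+07 m
v_esc = sqrt(2*mu/r) = sqrt(2*3.986e14 / 2.5556176e+07)
v_esc = 5585.1612 m/s = 5.5852 km/s

5.5852 km/s


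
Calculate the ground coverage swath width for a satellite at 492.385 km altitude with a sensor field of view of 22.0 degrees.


FOV = 22.0 deg = 0.3839724 rad
swath = 2 * alt * tan(FOV/2) = 2 * 492.385 * tan(0.1919862)
swath = 2 * 492.385 * 0.1943803
swath = 191.4199 km

191.4199 km


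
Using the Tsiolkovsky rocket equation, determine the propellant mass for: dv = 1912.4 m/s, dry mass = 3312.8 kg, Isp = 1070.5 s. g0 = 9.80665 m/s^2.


ve = Isp * g0 = 1070.5 * 9.80665 = 10498.018825 m/s
mass ratio = exp(dv/ve) = exp(1912.4/10498.018825) = 1.19981539
m_prop = m_dry * (mr - 1) = 3312.8 * (1.19981539 - 1)
m_prop = 661.9484 kg

661.9484 kg


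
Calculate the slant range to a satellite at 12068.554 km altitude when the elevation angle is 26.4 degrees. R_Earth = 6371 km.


h = 12068.554 km, el = 26.4 deg
d = -R_E*sin(el) + sqrt((R_E*sin(el))^2 + 2*R_E*h + h^2)
d = -6371.0000*sin(0.4607669) + sqrt((6371.0000*0.4446352)^2 + 2*6371.0000*12068.554 + 12068.554^2)
d = 14701.5414 km

14701.5414 km


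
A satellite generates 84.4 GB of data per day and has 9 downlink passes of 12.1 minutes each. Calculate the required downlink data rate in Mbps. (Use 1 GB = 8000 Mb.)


total contact time = 9 * 12.1 * 60 = 6534.0000 s
data = 84.4 GB = 675200.0000 Mb
rate = 675200.0000 / 6534.0000 = 103.3364 Mbps

103.3364 Mbps


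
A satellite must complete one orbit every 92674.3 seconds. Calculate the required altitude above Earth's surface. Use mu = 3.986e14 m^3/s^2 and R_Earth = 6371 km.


T = 92674.3 s
r = (mu*T^2/(4*pi^2))^(1/3) = (3.986e14 * 92674.3^2 / (4*pi^2))^(1/3)
r = 4.4262105e+07 m = 44262.1048 km
alt = r - R_E = 44262.1048 - 6371 = 37891.1048 km

37891.1048 km


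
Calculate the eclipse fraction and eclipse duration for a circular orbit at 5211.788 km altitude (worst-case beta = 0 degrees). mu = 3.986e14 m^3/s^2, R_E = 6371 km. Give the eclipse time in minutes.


r = 11582.7880 km
T = 206.7662 min
Eclipse fraction = arcsin(R_E/r)/pi = arcsin(6371.0000/11582.7880)/pi
= arcsin(0.5500403)/pi = 0.1853876
Eclipse duration = 0.1853876 * 206.7662 = 38.3319 min

38.3319 minutes


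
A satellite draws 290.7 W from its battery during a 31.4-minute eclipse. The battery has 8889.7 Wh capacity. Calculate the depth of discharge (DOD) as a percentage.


E_used = P * t / 60 = 290.7 * 31.4 / 60 = 152.1330 Wh
DOD = E_used / E_total * 100 = 152.1330 / 8889.7 * 100
DOD = 1.7113 %

1.7113 %


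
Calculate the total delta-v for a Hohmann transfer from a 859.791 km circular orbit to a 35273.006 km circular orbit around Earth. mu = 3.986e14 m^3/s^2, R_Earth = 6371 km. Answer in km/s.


r1 = 7230.7910 km = 7.230791e+06 m
r2 = 41644.0060 km = 4.1644006e+07 m
dv1 = sqrt(mu/r1)*(sqrt(2*r2/(r1+r2)) - 1) = 2267.6019 m/s
dv2 = sqrt(mu/r2)*(1 - sqrt(2*r1/(r1+r2))) = 1410.9031 m/s
total dv = |dv1| + |dv2| = 2267.6019 + 1410.9031 = 3678.5050 m/s = 3.6785 km/s

3.6785 km/s


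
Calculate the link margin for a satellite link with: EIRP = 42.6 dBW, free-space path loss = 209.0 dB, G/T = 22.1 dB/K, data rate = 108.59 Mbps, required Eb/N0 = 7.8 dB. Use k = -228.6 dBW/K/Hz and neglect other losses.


C/N0 = EIRP - FSPL + G/T - k = 42.6 - 209.0 + 22.1 - (-228.6)
C/N0 = 84.3000 dB-Hz
R_b = 108.59 Mbps = 1.0859e+08 bps -> 10*log10(R_b) = 80.3579 dB-Hz
Eb/N0 = C/N0 - 10*log10(R_b) = 84.3000 - 80.3579 = 3.9421 dB
Margin = Eb/N0 - Eb/N0_req = 3.9421 - 7.8 = -3.8579 dB (negative margin: link does not close)

-3.8579 dB


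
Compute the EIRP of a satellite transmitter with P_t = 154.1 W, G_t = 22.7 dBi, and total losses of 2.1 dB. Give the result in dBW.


Pt = 154.1 W = 21.8780 dBW
EIRP = Pt_dBW + Gt - losses = 21.8780 + 22.7 - 2.1 = 42.4780 dBW

42.4780 dBW


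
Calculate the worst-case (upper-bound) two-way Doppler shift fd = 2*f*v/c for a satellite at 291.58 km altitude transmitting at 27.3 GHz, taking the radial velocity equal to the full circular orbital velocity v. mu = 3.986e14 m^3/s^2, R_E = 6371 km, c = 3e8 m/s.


r = 6.66258e+06 m
v = sqrt(mu/r) = 7734.7704 m/s (worst-case radial velocity)
f = 27.3 GHz = 2.73e+10 Hz
fd = 2*f*v/c = 2*2.73e+10*7734.7704/3.0e+08
fd = 1.4077282e+06 Hz

1.4077e+06 Hz


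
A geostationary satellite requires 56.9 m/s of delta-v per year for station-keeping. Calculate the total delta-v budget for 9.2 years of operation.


dV = rate * years = 56.9 * 9.2
dV = 523.4800 m/s

523.4800 m/s


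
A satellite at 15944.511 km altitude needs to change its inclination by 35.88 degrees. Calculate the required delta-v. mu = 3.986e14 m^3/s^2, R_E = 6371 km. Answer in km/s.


r = 22315.5110 km = 2.2315511e+07 m
V = sqrt(mu/r) = 4226.3478 m/s
di = 35.88 deg = 0.6262241 rad
dV = 2*V*sin(di/2) = 2*4226.3478*sin(0.3131121)
dV = 2603.6067 m/s = 2.6036 km/s

2.6036 km/s


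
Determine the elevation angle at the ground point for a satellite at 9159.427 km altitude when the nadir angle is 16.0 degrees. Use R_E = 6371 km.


r = R_E + alt = 15530.4270 km
Law of sines in the satellite / Earth-center / ground-point triangle:
  sin(nadir)/R_E = sin(90 + el)/r  =>  cos(el) = (r/R_E)*sin(nadir)
cos(el) = (15530.4270 / 6371.0000) * sin(16.0 deg) = 0.6719143
el = arccos(0.6719143) = 47.7850 deg
(Earth-central angle = 90 - nadir - el = 26.2150 deg)

47.7850 degrees


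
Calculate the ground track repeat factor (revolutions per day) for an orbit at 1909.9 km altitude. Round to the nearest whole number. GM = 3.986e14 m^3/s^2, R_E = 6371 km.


r = 8.2809e+06 m
T = 2*pi*sqrt(r^3/mu) = 7499.4175 s = 124.9903 min
revs/day = 1440 / 124.9903 = 11.5209
Rounded: 12 revolutions per day

12 revolutions per day


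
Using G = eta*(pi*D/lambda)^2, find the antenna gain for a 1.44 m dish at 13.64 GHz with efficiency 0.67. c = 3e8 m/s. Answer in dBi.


lambda = c/f = 3e8 / 1.364e+10 = 0.02199413 m
G = eta*(pi*D/lambda)^2 = 0.67*(pi*1.44/0.02199413)^2
G = 28345.6071 (linear)
G = 10*log10(28345.6071) = 44.5249 dBi

44.5249 dBi


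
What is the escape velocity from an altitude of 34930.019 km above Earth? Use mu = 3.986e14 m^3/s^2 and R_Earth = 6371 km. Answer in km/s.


r = 6371.0 + 34930.019 = 41301.0190 km = 4.1301019e+07 m
v_esc = sqrt(2*mu/r) = sqrt(2*3.986e14 / 4.1301019e+07)
v_esc = 4393.4255 m/s = 4.3934 km/s

4.3934 km/s


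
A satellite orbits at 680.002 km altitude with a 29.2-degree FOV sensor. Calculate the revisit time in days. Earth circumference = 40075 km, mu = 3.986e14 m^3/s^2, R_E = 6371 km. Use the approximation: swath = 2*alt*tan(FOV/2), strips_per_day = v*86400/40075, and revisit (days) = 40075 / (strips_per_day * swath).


swath = 2*680.002*tan(0.2548181) = 354.2545 km
v = sqrt(mu/r) = 7518.7082 m/s = 7.5187 km/s
strips/day = v*86400/40075 = 7.5187*86400/40075 = 16.2100
coverage/day = strips * swath = 16.2100 * 354.2545 = 5742.4712 km
revisit = 40075 / 5742.4712 = 6.9787 days

6.9787 days


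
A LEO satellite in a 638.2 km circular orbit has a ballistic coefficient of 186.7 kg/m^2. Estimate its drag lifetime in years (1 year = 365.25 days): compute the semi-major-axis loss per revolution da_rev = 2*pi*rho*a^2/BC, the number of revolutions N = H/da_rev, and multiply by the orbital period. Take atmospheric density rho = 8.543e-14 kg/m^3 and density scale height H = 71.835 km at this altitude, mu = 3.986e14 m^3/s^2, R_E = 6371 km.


a = R_E + alt = 7009.2000 km = 7.0092e+06 m
da_rev = 2*pi*rho*a^2/BC = 2*pi*8.543e-14*(7.0092e+06)^2/186.7 = 0.14124818 m per revolution
N = H/da_rev = 71835.0000 m / 0.14124818 m = 508572.9237 revolutions
P = 2*pi*sqrt(a^3/mu) = 5840.0142 s
lifetime = N*P = 508572.9237 * 5840.0142 = 2.9700731e+09 s = 34375.8457 days
years = 34375.8457 / 365.25 = 94.1159 years

94.1159 years


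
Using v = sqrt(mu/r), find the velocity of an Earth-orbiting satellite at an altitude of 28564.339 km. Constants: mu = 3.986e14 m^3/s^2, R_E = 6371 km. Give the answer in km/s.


r = R_E + alt = 6371.0 + 28564.339 = 34935.3390 km = 3.4935339e+07 m
v = sqrt(mu/r) = sqrt(3.986e14 / 3.4935339e+07) = 3377.8174 m/s = 3.3778 km/s

3.3778 km/s


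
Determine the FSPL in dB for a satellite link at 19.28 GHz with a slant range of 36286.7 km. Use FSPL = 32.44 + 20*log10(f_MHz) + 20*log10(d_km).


f = 19.28 GHz = 19280.0000 MHz
d = 36286.7 km
FSPL = 32.44 + 20*log10(19280.0000) + 20*log10(36286.7)
FSPL = 32.44 + 85.7021 + 91.1949
FSPL = 209.3371 dB

209.3371 dB


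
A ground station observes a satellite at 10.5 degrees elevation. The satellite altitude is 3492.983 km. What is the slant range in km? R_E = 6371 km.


h = 3492.983 km, el = 10.5 deg
d = -R_E*sin(el) + sqrt((R_E*sin(el))^2 + 2*R_E*h + h^2)
d = -6371.0000*sin(0.1832596) + sqrt((6371.0000*0.1822355)^2 + 2*6371.0000*3492.983 + 3492.983^2)
d = 6458.4586 km

6458.4586 km


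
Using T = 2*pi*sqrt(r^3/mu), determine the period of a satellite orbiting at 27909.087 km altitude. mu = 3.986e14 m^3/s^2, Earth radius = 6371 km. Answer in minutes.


r = 34280.0870 km = 3.4280087e+07 m
T = 2*pi*sqrt(r^3/mu) = 2*pi*sqrt(4.0283365e+22 / 3.986e14)
T = 63164.6500 s = 1052.7442 min

1052.7442 minutes


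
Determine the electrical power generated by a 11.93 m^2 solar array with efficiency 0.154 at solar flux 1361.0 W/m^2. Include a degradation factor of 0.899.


P = area * eta * S * degradation
P = 11.93 * 0.154 * 1361.0 * 0.899
P = 2247.9103 W

2247.9103 W


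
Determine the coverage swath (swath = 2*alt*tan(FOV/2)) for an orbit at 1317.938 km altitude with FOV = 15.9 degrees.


FOV = 15.9 deg = 0.2775074 rad
swath = 2 * alt * tan(FOV/2) = 2 * 1317.938 * tan(0.1387537)
swath = 2 * 1317.938 * 0.139651
swath = 368.1028 km

368.1028 km


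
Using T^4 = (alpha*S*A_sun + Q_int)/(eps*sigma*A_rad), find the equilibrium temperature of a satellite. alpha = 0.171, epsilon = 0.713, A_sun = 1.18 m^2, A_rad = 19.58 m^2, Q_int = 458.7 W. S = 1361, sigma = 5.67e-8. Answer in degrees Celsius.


Numerator = alpha*S*A_sun + Q_int = 0.171*1361*1.18 + 458.7 = 733.3226 W
Denominator = eps*sigma*A_rad = 0.713*5.67e-8*19.58 = 7.9156262e-07 W/K^4
T^4 = 9.2642397e+08 K^4
T = 174.4626 K = -98.6874 C

-98.6874 degrees Celsius


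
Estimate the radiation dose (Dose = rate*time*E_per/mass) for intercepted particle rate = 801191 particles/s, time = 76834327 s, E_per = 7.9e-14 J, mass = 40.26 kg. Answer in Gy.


Total energy deposited = rate * time * E_per
  = 801191 * 76834327 * 7.9e-14 = 4.8632 J
Dose = E_total / mass = 4.8632 / 40.26
Dose = 0.1207938 Gy

0.1208 Gy


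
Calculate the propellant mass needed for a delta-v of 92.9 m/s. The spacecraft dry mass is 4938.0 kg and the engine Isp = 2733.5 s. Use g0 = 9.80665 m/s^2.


ve = Isp * g0 = 2733.5 * 9.80665 = 26806.477775 m/s
mass ratio = exp(dv/ve) = exp(92.9/26806.477775) = 1.00347159
m_prop = m_dry * (mr - 1) = 4938.0 * (1.00347159 - 1)
m_prop = 17.1427 kg

17.1427 kg


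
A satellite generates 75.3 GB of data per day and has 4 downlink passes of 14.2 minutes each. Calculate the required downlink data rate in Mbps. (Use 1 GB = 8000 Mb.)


total contact time = 4 * 14.2 * 60 = 3408.0000 s
data = 75.3 GB = 602400.0000 Mb
rate = 602400.0000 / 3408.0000 = 176.7606 Mbps

176.7606 Mbps


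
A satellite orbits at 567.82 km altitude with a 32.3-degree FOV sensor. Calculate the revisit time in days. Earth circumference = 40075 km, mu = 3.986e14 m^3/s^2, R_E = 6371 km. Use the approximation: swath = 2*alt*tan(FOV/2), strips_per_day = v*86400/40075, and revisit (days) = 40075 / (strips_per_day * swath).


swath = 2*567.82*tan(0.2818707) = 328.8595 km
v = sqrt(mu/r) = 7579.2431 m/s = 7.5792 km/s
strips/day = v*86400/40075 = 7.5792*86400/40075 = 16.3405
coverage/day = strips * swath = 16.3405 * 328.8595 = 5373.7376 km
revisit = 40075 / 5373.7376 = 7.4576 days

7.4576 days


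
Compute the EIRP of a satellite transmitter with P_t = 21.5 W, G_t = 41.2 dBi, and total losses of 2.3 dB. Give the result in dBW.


Pt = 21.5 W = 13.3244 dBW
EIRP = Pt_dBW + Gt - losses = 13.3244 + 41.2 - 2.3 = 52.2244 dBW

52.2244 dBW


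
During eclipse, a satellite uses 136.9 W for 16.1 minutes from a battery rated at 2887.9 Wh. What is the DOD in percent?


E_used = P * t / 60 = 136.9 * 16.1 / 60 = 36.7348 Wh
DOD = E_used / E_total * 100 = 36.7348 / 2887.9 * 100
DOD = 1.2720 %

1.2720 %


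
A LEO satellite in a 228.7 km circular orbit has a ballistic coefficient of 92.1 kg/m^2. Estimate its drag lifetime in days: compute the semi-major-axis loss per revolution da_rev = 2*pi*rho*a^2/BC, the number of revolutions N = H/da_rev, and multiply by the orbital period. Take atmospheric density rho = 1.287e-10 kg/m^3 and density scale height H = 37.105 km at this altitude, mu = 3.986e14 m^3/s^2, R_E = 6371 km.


a = R_E + alt = 6599.7000 km = 6.5997e+06 m
da_rev = 2*pi*rho*a^2/BC = 2*pi*1.287e-10*(6.5997e+06)^2/92.1 = 382.425791 m per revolution
N = H/da_rev = 37105.0000 m / 382.425791 m = 97.0254 revolutions
P = 2*pi*sqrt(a^3/mu) = 5335.7751 s
lifetime = N*P = 97.0254 * 5335.7751 = 517705.4952 s = 5.9920 days

5.9920 days
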